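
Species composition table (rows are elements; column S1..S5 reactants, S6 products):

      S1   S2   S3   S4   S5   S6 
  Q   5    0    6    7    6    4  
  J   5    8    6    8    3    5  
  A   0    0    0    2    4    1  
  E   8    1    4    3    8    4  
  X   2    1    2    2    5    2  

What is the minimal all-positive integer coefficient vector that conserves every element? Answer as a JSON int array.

Q: 1·5+1·0+1·6+1·7+1·6 = 24 | 6·4 = 24
J: 1·5+1·8+1·6+1·8+1·3 = 30 | 6·5 = 30
A: 1·0+1·0+1·0+1·2+1·4 = 6 | 6·1 = 6
E: 1·8+1·1+1·4+1·3+1·8 = 24 | 6·4 = 24
X: 1·2+1·1+1·2+1·2+1·5 = 12 | 6·2 = 12
gcd(1,1,1,1,1,6) = 1

Coefficients: [1, 1, 1, 1, 1, 6]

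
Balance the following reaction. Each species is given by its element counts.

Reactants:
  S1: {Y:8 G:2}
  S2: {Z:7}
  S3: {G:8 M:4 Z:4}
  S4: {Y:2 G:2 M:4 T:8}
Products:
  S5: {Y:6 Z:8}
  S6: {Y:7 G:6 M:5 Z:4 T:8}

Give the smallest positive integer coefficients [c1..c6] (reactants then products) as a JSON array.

Y: 4·8+4·0+1·0+4·2 = 40 | 2·6+4·7 = 40
G: 4·2+4·0+1·8+4·2 = 24 | 2·0+4·6 = 24
M: 4·0+4·0+1·4+4·4 = 20 | 2·0+4·5 = 20
Z: 4·0+4·7+1·4+4·0 = 32 | 2·8+4·4 = 32
T: 4·0+4·0+1·0+4·8 = 32 | 2·0+4·8 = 32
gcd(4,4,1,4,2,4) = 1

Coefficients: [4, 4, 1, 4, 2, 4]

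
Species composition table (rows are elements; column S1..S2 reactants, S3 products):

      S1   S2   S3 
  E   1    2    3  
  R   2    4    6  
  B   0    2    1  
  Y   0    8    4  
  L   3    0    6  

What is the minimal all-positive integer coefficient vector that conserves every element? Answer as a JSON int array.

Coefficients: [4, 1, 2]

E: 4·1+1·2 = 6 | 2·3 = 6
R: 4·2+1·4 = 12 | 2·6 = 12
B: 4·0+1·2 = 2 | 2·1 = 2
Y: 4·0+1·8 = 8 | 2·4 = 8
L: 4·3+1·0 = 12 | 2·6 = 12
gcd(4,1,2) = 1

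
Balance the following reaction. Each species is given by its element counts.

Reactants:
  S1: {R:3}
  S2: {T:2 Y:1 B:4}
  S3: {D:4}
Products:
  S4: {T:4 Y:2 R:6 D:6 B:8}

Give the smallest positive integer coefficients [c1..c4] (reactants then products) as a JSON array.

Coefficients: [4, 4, 3, 2]

T: 4·0+4·2+3·0 = 8 | 2·4 = 8
Y: 4·0+4·1+3·0 = 4 | 2·2 = 4
R: 4·3+4·0+3·0 = 12 | 2·6 = 12
D: 4·0+4·0+3·4 = 12 | 2·6 = 12
B: 4·0+4·4+3·0 = 16 | 2·8 = 16
gcd(4,4,3,2) = 1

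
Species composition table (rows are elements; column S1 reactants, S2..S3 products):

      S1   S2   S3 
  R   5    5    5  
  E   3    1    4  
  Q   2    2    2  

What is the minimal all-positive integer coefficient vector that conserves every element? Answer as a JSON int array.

Coefficients: [3, 1, 2]

R: 3·5 = 15 | 1·5+2·5 = 15
E: 3·3 = 9 | 1·1+2·4 = 9
Q: 3·2 = 6 | 1·2+2·2 = 6
gcd(3,1,2) = 1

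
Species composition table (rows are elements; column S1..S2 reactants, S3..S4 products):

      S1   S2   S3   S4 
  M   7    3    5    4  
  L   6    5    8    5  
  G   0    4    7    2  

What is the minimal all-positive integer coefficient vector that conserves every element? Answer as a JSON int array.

M: 1·7+5·3 = 22 | 2·5+3·4 = 22
L: 1·6+5·5 = 31 | 2·8+3·5 = 31
G: 1·0+5·4 = 20 | 2·7+3·2 = 20
gcd(1,5,2,3) = 1

Coefficients: [1, 5, 2, 3]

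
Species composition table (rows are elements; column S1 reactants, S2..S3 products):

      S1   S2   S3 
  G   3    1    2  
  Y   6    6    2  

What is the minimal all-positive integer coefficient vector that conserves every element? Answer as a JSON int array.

G: 5·3 = 15 | 3·1+6·2 = 15
Y: 5·6 = 30 | 3·6+6·2 = 30
gcd(5,3,6) = 1

Coefficients: [5, 3, 6]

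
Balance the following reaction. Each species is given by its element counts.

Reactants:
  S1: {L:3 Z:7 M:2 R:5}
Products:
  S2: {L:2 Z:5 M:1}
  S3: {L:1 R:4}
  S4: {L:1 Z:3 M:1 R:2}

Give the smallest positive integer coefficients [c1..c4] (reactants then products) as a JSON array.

L: 2·3 = 6 | 1·2+1·1+3·1 = 6
Z: 2·7 = 14 | 1·5+1·0+3·3 = 14
M: 2·2 = 4 | 1·1+1·0+3·1 = 4
R: 2·5 = 10 | 1·0+1·4+3·2 = 10
gcd(2,1,1,3) = 1

Coefficients: [2, 1, 1, 3]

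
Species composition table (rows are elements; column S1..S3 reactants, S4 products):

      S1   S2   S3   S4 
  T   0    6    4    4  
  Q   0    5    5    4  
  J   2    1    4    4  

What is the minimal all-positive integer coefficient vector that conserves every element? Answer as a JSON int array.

T: 5·0+2·6+2·4 = 20 | 5·4 = 20
Q: 5·0+2·5+2·5 = 20 | 5·4 = 20
J: 5·2+2·1+2·4 = 20 | 5·4 = 20
gcd(5,2,2,5) = 1

Coefficients: [5, 2, 2, 5]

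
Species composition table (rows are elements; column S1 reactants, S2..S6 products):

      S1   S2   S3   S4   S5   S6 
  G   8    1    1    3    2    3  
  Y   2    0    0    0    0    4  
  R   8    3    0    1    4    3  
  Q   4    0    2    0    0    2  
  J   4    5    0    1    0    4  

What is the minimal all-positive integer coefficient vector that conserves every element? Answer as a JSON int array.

Coefficients: [4, 1, 6, 3, 5, 2]

G: 4·8 = 32 | 1·1+6·1+3·3+5·2+2·3 = 32
Y: 4·2 = 8 | 1·0+6·0+3·0+5·0+2·4 = 8
R: 4·8 = 32 | 1·3+6·0+3·1+5·4+2·3 = 32
Q: 4·4 = 16 | 1·0+6·2+3·0+5·0+2·2 = 16
J: 4·4 = 16 | 1·5+6·0+3·1+5·0+2·4 = 16
gcd(4,1,6,3,5,2) = 1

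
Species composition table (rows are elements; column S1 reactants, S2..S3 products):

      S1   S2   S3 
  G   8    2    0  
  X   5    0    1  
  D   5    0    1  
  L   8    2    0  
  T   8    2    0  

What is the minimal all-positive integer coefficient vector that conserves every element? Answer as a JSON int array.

Coefficients: [1, 4, 5]

G: 1·8 = 8 | 4·2+5·0 = 8
X: 1·5 = 5 | 4·0+5·1 = 5
D: 1·5 = 5 | 4·0+5·1 = 5
L: 1·8 = 8 | 4·2+5·0 = 8
T: 1·8 = 8 | 4·2+5·0 = 8
gcd(1,4,5) = 1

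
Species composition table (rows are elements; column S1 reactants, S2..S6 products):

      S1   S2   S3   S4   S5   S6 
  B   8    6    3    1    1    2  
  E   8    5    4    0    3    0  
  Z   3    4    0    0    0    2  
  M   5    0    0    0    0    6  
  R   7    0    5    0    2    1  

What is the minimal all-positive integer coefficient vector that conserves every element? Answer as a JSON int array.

Coefficients: [6, 2, 5, 5, 6, 5]

B: 6·8 = 48 | 2·6+5·3+5·1+6·1+5·2 = 48
E: 6·8 = 48 | 2·5+5·4+5·0+6·3+5·0 = 48
Z: 6·3 = 18 | 2·4+5·0+5·0+6·0+5·2 = 18
M: 6·5 = 30 | 2·0+5·0+5·0+6·0+5·6 = 30
R: 6·7 = 42 | 2·0+5·5+5·0+6·2+5·1 = 42
gcd(6,2,5,5,6,5) = 1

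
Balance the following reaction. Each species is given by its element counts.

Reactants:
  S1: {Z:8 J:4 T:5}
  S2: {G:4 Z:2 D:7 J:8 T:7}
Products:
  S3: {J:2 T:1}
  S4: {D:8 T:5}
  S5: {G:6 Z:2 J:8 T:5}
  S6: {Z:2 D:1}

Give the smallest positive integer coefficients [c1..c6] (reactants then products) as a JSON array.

Coefficients: [1, 3, 6, 2, 2, 5]

G: 1·0+3·4 = 12 | 6·0+2·0+2·6+5·0 = 12
Z: 1·8+3·2 = 14 | 6·0+2·0+2·2+5·2 = 14
D: 1·0+3·7 = 21 | 6·0+2·8+2·0+5·1 = 21
J: 1·4+3·8 = 28 | 6·2+2·0+2·8+5·0 = 28
T: 1·5+3·7 = 26 | 6·1+2·5+2·5+5·0 = 26
gcd(1,3,6,2,2,5) = 1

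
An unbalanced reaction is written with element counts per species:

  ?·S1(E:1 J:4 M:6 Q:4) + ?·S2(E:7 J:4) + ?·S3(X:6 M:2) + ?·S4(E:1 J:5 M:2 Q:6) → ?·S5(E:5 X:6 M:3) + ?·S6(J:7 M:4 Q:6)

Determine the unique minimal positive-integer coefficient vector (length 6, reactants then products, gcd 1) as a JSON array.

E: 3·1+2·7+4·0+3·1 = 20 | 4·5+5·0 = 20
J: 3·4+2·4+4·0+3·5 = 35 | 4·0+5·7 = 35
X: 3·0+2·0+4·6+3·0 = 24 | 4·6+5·0 = 24
M: 3·6+2·0+4·2+3·2 = 32 | 4·3+5·4 = 32
Q: 3·4+2·0+4·0+3·6 = 30 | 4·0+5·6 = 30
gcd(3,2,4,3,4,5) = 1

Coefficients: [3, 2, 4, 3, 4, 5]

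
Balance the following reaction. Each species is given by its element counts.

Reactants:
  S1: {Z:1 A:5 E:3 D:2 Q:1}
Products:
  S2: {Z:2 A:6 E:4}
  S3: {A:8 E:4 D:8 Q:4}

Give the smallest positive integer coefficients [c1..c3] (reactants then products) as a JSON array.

Coefficients: [4, 2, 1]

Z: 4·1 = 4 | 2·2+1·0 = 4
A: 4·5 = 20 | 2·6+1·8 = 20
E: 4·3 = 12 | 2·4+1·4 = 12
D: 4·2 = 8 | 2·0+1·8 = 8
Q: 4·1 = 4 | 2·0+1·4 = 4
gcd(4,2,1) = 1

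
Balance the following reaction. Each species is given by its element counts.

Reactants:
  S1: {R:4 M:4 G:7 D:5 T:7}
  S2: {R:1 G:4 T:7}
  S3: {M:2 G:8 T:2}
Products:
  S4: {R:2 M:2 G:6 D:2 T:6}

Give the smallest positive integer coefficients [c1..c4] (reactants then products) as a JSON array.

Coefficients: [2, 2, 1, 5]

R: 2·4+2·1+1·0 = 10 | 5·2 = 10
M: 2·4+2·0+1·2 = 10 | 5·2 = 10
G: 2·7+2·4+1·8 = 30 | 5·6 = 30
D: 2·5+2·0+1·0 = 10 | 5·2 = 10
T: 2·7+2·7+1·2 = 30 | 5·6 = 30
gcd(2,2,1,5) = 1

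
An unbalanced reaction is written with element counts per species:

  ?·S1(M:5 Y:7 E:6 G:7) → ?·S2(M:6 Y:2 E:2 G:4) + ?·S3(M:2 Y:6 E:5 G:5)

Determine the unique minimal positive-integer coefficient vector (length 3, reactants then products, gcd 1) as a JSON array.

Coefficients: [2, 1, 2]

M: 2·5 = 10 | 1·6+2·2 = 10
Y: 2·7 = 14 | 1·2+2·6 = 14
E: 2·6 = 12 | 1·2+2·5 = 12
G: 2·7 = 14 | 1·4+2·5 = 14
gcd(2,1,2) = 1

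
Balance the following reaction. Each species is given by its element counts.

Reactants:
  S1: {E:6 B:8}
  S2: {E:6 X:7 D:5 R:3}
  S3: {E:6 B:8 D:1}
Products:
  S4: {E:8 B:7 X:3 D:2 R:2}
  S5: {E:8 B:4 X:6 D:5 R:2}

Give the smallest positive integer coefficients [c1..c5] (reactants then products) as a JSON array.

Coefficients: [3, 6, 3, 4, 5]

E: 3·6+6·6+3·6 = 72 | 4·8+5·8 = 72
B: 3·8+6·0+3·8 = 48 | 4·7+5·4 = 48
X: 3·0+6·7+3·0 = 42 | 4·3+5·6 = 42
D: 3·0+6·5+3·1 = 33 | 4·2+5·5 = 33
R: 3·0+6·3+3·0 = 18 | 4·2+5·2 = 18
gcd(3,6,3,4,5) = 1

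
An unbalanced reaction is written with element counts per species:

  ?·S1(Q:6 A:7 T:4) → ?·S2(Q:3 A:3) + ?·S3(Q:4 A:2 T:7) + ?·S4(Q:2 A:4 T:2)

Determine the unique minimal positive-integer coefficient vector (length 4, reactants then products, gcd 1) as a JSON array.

Coefficients: [6, 6, 2, 5]

Q: 6·6 = 36 | 6·3+2·4+5·2 = 36
A: 6·7 = 42 | 6·3+2·2+5·4 = 42
T: 6·4 = 24 | 6·0+2·7+5·2 = 24
gcd(6,6,2,5) = 1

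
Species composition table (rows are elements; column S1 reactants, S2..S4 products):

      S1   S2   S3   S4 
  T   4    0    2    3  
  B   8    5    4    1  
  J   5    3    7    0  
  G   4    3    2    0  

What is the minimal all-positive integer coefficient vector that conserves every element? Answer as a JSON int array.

Coefficients: [5, 6, 1, 6]

T: 5·4 = 20 | 6·0+1·2+6·3 = 20
B: 5·8 = 40 | 6·5+1·4+6·1 = 40
J: 5·5 = 25 | 6·3+1·7+6·0 = 25
G: 5·4 = 20 | 6·3+1·2+6·0 = 20
gcd(5,6,1,6) = 1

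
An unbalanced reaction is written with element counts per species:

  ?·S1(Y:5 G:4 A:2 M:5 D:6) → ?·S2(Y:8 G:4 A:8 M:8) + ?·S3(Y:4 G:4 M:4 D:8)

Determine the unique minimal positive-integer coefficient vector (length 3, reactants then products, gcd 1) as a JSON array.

Coefficients: [4, 1, 3]

Y: 4·5 = 20 | 1·8+3·4 = 20
G: 4·4 = 16 | 1·4+3·4 = 16
A: 4·2 = 8 | 1·8+3·0 = 8
M: 4·5 = 20 | 1·8+3·4 = 20
D: 4·6 = 24 | 1·0+3·8 = 24
gcd(4,1,3) = 1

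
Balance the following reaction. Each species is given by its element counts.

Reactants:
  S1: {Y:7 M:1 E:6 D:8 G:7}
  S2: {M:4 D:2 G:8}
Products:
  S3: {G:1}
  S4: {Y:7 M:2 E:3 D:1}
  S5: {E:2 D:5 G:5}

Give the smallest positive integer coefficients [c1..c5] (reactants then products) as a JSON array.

Y: 4·7+1·0 = 28 | 6·0+4·7+6·0 = 28
M: 4·1+1·4 = 8 | 6·0+4·2+6·0 = 8
E: 4·6+1·0 = 24 | 6·0+4·3+6·2 = 24
D: 4·8+1·2 = 34 | 6·0+4·1+6·5 = 34
G: 4·7+1·8 = 36 | 6·1+4·0+6·5 = 36
gcd(4,1,6,4,6) = 1

Coefficients: [4, 1, 6, 4, 6]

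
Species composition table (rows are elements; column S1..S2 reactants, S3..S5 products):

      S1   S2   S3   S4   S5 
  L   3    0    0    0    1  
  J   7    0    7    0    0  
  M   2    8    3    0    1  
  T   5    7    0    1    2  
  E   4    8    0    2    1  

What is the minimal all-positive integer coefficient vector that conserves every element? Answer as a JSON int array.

Coefficients: [2, 1, 2, 5, 6]

L: 2·3+1·0 = 6 | 2·0+5·0+6·1 = 6
J: 2·7+1·0 = 14 | 2·7+5·0+6·0 = 14
M: 2·2+1·8 = 12 | 2·3+5·0+6·1 = 12
T: 2·5+1·7 = 17 | 2·0+5·1+6·2 = 17
E: 2·4+1·8 = 16 | 2·0+5·2+6·1 = 16
gcd(2,1,2,5,6) = 1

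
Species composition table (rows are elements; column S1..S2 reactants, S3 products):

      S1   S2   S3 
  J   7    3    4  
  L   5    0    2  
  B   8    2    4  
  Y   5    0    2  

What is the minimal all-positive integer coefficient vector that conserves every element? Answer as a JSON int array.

Coefficients: [2, 2, 5]

J: 2·7+2·3 = 20 | 5·4 = 20
L: 2·5+2·0 = 10 | 5·2 = 10
B: 2·8+2·2 = 20 | 5·4 = 20
Y: 2·5+2·0 = 10 | 5·2 = 10
gcd(2,2,5) = 1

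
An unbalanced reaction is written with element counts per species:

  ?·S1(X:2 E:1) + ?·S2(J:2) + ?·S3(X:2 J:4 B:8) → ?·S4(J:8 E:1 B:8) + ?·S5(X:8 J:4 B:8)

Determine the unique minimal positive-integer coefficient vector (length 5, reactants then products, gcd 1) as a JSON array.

Coefficients: [3, 6, 5, 3, 2]

X: 3·2+6·0+5·2 = 16 | 3·0+2·8 = 16
J: 3·0+6·2+5·4 = 32 | 3·8+2·4 = 32
E: 3·1+6·0+5·0 = 3 | 3·1+2·0 = 3
B: 3·0+6·0+5·8 = 40 | 3·8+2·8 = 40
gcd(3,6,5,3,2) = 1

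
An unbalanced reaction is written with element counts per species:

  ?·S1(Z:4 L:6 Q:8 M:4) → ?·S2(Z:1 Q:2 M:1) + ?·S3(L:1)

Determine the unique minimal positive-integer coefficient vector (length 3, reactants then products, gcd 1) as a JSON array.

Z: 1·4 = 4 | 4·1+6·0 = 4
L: 1·6 = 6 | 4·0+6·1 = 6
Q: 1·8 = 8 | 4·2+6·0 = 8
M: 1·4 = 4 | 4·1+6·0 = 4
gcd(1,4,6) = 1

Coefficients: [1, 4, 6]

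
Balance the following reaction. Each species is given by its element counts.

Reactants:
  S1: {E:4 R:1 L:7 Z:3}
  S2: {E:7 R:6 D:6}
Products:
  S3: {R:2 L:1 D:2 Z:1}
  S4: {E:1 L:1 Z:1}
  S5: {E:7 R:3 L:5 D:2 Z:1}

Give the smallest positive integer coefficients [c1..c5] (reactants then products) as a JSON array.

Coefficients: [5, 3, 4, 6, 5]

E: 5·4+3·7 = 41 | 4·0+6·1+5·7 = 41
R: 5·1+3·6 = 23 | 4·2+6·0+5·3 = 23
L: 5·7+3·0 = 35 | 4·1+6·1+5·5 = 35
D: 5·0+3·6 = 18 | 4·2+6·0+5·2 = 18
Z: 5·3+3·0 = 15 | 4·1+6·1+5·1 = 15
gcd(5,3,4,6,5) = 1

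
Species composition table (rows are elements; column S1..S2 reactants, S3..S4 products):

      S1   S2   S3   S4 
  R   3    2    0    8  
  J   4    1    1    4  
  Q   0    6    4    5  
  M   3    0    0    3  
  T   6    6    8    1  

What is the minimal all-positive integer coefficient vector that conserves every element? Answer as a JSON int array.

Coefficients: [2, 5, 5, 2]

R: 2·3+5·2 = 16 | 5·0+2·8 = 16
J: 2·4+5·1 = 13 | 5·1+2·4 = 13
Q: 2·0+5·6 = 30 | 5·4+2·5 = 30
M: 2·3+5·0 = 6 | 5·0+2·3 = 6
T: 2·6+5·6 = 42 | 5·8+2·1 = 42
gcd(2,5,5,2) = 1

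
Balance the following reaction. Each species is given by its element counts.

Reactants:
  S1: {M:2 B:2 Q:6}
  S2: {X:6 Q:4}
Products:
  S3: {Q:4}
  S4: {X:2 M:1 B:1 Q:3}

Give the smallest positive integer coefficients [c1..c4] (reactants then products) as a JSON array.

X: 3·0+2·6 = 12 | 2·0+6·2 = 12
M: 3·2+2·0 = 6 | 2·0+6·1 = 6
B: 3·2+2·0 = 6 | 2·0+6·1 = 6
Q: 3·6+2·4 = 26 | 2·4+6·3 = 26
gcd(3,2,2,6) = 1

Coefficients: [3, 2, 2, 6]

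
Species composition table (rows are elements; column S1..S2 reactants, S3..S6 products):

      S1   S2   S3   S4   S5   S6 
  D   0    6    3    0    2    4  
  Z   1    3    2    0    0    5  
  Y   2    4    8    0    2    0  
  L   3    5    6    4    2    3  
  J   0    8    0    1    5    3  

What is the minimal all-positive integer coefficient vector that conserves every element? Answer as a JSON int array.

D: 4·0+5·6 = 30 | 2·3+1·0+6·2+3·4 = 30
Z: 4·1+5·3 = 19 | 2·2+1·0+6·0+3·5 = 19
Y: 4·2+5·4 = 28 | 2·8+1·0+6·2+3·0 = 28
L: 4·3+5·5 = 37 | 2·6+1·4+6·2+3·3 = 37
J: 4·0+5·8 = 40 | 2·0+1·1+6·5+3·3 = 40
gcd(4,5,2,1,6,3) = 1

Coefficients: [4, 5, 2, 1, 6, 3]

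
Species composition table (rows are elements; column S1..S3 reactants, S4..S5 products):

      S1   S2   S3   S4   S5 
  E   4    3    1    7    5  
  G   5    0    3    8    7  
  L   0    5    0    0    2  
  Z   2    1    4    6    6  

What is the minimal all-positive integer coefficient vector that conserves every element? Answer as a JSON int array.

Coefficients: [5, 2, 6, 1, 5]

E: 5·4+2·3+6·1 = 32 | 1·7+5·5 = 32
G: 5·5+2·0+6·3 = 43 | 1·8+5·7 = 43
L: 5·0+2·5+6·0 = 10 | 1·0+5·2 = 10
Z: 5·2+2·1+6·4 = 36 | 1·6+5·6 = 36
gcd(5,2,6,1,5) = 1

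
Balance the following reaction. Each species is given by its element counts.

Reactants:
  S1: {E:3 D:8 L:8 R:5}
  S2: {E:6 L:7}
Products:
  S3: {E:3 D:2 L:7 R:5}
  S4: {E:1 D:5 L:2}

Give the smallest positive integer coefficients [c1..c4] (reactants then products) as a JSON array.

E: 5·3+1·6 = 21 | 5·3+6·1 = 21
D: 5·8+1·0 = 40 | 5·2+6·5 = 40
L: 5·8+1·7 = 47 | 5·7+6·2 = 47
R: 5·5+1·0 = 25 | 5·5+6·0 = 25
gcd(5,1,5,6) = 1

Coefficients: [5, 1, 5, 6]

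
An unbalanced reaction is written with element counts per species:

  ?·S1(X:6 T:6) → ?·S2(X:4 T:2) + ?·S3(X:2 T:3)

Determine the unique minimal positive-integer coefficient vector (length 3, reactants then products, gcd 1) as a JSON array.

X: 4·6 = 24 | 3·4+6·2 = 24
T: 4·6 = 24 | 3·2+6·3 = 24
gcd(4,3,6) = 1

Coefficients: [4, 3, 6]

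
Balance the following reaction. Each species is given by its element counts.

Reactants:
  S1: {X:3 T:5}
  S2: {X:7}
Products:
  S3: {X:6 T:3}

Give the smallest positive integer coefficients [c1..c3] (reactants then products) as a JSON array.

Coefficients: [3, 3, 5]

X: 3·3+3·7 = 30 | 5·6 = 30
T: 3·5+3·0 = 15 | 5·3 = 15
gcd(3,3,5) = 1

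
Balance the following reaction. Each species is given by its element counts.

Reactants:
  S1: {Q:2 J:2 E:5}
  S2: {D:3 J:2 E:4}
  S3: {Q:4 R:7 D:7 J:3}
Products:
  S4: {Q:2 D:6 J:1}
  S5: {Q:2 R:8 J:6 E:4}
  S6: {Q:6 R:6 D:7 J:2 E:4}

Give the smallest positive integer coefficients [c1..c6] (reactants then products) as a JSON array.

Coefficients: [4, 1, 6, 4, 3, 3]

Q: 4·2+1·0+6·4 = 32 | 4·2+3·2+3·6 = 32
R: 4·0+1·0+6·7 = 42 | 4·0+3·8+3·6 = 42
D: 4·0+1·3+6·7 = 45 | 4·6+3·0+3·7 = 45
J: 4·2+1·2+6·3 = 28 | 4·1+3·6+3·2 = 28
E: 4·5+1·4+6·0 = 24 | 4·0+3·4+3·4 = 24
gcd(4,1,6,4,3,3) = 1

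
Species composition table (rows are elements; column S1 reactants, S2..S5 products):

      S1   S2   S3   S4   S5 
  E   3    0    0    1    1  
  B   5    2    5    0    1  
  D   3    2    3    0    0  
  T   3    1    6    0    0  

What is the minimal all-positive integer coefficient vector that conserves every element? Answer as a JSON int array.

Coefficients: [3, 3, 1, 5, 4]

E: 3·3 = 9 | 3·0+1·0+5·1+4·1 = 9
B: 3·5 = 15 | 3·2+1·5+5·0+4·1 = 15
D: 3·3 = 9 | 3·2+1·3+5·0+4·0 = 9
T: 3·3 = 9 | 3·1+1·6+5·0+4·0 = 9
gcd(3,3,1,5,4) = 1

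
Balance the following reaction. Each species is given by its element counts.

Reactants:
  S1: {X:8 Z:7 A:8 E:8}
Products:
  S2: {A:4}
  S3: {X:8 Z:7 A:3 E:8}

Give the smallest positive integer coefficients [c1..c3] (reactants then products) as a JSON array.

Coefficients: [4, 5, 4]

X: 4·8 = 32 | 5·0+4·8 = 32
Z: 4·7 = 28 | 5·0+4·7 = 28
A: 4·8 = 32 | 5·4+4·3 = 32
E: 4·8 = 32 | 5·0+4·8 = 32
gcd(4,5,4) = 1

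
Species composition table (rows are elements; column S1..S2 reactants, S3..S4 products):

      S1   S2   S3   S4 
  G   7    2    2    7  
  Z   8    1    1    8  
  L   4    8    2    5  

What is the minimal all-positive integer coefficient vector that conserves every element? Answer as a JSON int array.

G: 6·7+1·2 = 44 | 1·2+6·7 = 44
Z: 6·8+1·1 = 49 | 1·1+6·8 = 49
L: 6·4+1·8 = 32 | 1·2+6·5 = 32
gcd(6,1,1,6) = 1

Coefficients: [6, 1, 1, 6]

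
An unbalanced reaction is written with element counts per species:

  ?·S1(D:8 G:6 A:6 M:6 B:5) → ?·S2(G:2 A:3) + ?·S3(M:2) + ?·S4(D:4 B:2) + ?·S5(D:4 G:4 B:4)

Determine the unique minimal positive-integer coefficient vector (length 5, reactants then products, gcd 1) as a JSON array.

Coefficients: [2, 4, 6, 3, 1]

D: 2·8 = 16 | 4·0+6·0+3·4+1·4 = 16
G: 2·6 = 12 | 4·2+6·0+3·0+1·4 = 12
A: 2·6 = 12 | 4·3+6·0+3·0+1·0 = 12
M: 2·6 = 12 | 4·0+6·2+3·0+1·0 = 12
B: 2·5 = 10 | 4·0+6·0+3·2+1·4 = 10
gcd(2,4,6,3,1) = 1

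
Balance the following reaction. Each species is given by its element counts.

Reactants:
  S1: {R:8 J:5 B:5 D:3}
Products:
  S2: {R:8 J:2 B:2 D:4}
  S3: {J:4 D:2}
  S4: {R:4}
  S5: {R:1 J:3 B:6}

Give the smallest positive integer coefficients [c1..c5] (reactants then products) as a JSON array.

R: 6·8 = 48 | 3·8+3·0+5·4+4·1 = 48
J: 6·5 = 30 | 3·2+3·4+5·0+4·3 = 30
B: 6·5 = 30 | 3·2+3·0+5·0+4·6 = 30
D: 6·3 = 18 | 3·4+3·2+5·0+4·0 = 18
gcd(6,3,3,5,4) = 1

Coefficients: [6, 3, 3, 5, 4]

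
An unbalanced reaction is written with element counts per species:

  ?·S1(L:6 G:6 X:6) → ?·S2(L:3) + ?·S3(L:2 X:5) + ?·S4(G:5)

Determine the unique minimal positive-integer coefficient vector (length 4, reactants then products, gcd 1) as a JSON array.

L: 5·6 = 30 | 6·3+6·2+6·0 = 30
G: 5·6 = 30 | 6·0+6·0+6·5 = 30
X: 5·6 = 30 | 6·0+6·5+6·0 = 30
gcd(5,6,6,6) = 1

Coefficients: [5, 6, 6, 6]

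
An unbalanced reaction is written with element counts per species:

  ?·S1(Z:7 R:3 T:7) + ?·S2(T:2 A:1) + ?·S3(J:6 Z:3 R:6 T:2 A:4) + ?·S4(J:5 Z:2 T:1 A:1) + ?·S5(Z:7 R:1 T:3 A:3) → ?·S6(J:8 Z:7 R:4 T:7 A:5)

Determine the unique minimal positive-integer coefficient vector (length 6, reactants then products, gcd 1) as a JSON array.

Coefficients: [1, 5, 2, 4, 1, 4]

J: 1·0+5·0+2·6+4·5+1·0 = 32 | 4·8 = 32
Z: 1·7+5·0+2·3+4·2+1·7 = 28 | 4·7 = 28
R: 1·3+5·0+2·6+4·0+1·1 = 16 | 4·4 = 16
T: 1·7+5·2+2·2+4·1+1·3 = 28 | 4·7 = 28
A: 1·0+5·1+2·4+4·1+1·3 = 20 | 4·5 = 20
gcd(1,5,2,4,1,4) = 1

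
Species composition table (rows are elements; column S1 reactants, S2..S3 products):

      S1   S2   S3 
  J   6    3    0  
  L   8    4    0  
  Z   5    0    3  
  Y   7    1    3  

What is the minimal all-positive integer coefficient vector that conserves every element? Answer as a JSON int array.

Coefficients: [3, 6, 5]

J: 3·6 = 18 | 6·3+5·0 = 18
L: 3·8 = 24 | 6·4+5·0 = 24
Z: 3·5 = 15 | 6·0+5·3 = 15
Y: 3·7 = 21 | 6·1+5·3 = 21
gcd(3,6,5) = 1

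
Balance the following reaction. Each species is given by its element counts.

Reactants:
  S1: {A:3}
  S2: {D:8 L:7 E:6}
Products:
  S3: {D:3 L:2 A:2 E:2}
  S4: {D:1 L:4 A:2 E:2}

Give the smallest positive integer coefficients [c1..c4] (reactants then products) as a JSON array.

D: 4·0+2·8 = 16 | 5·3+1·1 = 16
L: 4·0+2·7 = 14 | 5·2+1·4 = 14
A: 4·3+2·0 = 12 | 5·2+1·2 = 12
E: 4·0+2·6 = 12 | 5·2+1·2 = 12
gcd(4,2,5,1) = 1

Coefficients: [4, 2, 5, 1]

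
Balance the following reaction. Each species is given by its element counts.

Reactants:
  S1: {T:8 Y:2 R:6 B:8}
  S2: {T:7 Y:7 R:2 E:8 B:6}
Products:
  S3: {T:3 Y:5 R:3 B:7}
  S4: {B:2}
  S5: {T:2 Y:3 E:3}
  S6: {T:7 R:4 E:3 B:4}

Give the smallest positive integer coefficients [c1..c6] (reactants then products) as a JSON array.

T: 2·8+3·7 = 37 | 2·3+4·0+5·2+3·7 = 37
Y: 2·2+3·7 = 25 | 2·5+4·0+5·3+3·0 = 25
R: 2·6+3·2 = 18 | 2·3+4·0+5·0+3·4 = 18
E: 2·0+3·8 = 24 | 2·0+4·0+5·3+3·3 = 24
B: 2·8+3·6 = 34 | 2·7+4·2+5·0+3·4 = 34
gcd(2,3,2,4,5,3) = 1

Coefficients: [2, 3, 2, 4, 5, 3]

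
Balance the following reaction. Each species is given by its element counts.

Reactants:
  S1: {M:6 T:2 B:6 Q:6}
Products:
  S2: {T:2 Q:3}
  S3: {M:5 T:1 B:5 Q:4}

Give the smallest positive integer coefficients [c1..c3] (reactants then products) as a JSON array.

M: 5·6 = 30 | 2·0+6·5 = 30
T: 5·2 = 10 | 2·2+6·1 = 10
B: 5·6 = 30 | 2·0+6·5 = 30
Q: 5·6 = 30 | 2·3+6·4 = 30
gcd(5,2,6) = 1

Coefficients: [5, 2, 6]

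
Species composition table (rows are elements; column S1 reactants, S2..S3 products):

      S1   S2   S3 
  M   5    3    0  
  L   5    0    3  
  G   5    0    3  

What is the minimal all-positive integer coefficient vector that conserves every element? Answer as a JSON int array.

Coefficients: [3, 5, 5]

M: 3·5 = 15 | 5·3+5·0 = 15
L: 3·5 = 15 | 5·0+5·3 = 15
G: 3·5 = 15 | 5·0+5·3 = 15
gcd(3,5,5) = 1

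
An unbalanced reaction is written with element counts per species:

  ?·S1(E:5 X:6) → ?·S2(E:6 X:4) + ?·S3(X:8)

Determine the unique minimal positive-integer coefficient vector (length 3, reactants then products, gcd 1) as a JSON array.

E: 6·5 = 30 | 5·6+2·0 = 30
X: 6·6 = 36 | 5·4+2·8 = 36
gcd(6,5,2) = 1

Coefficients: [6, 5, 2]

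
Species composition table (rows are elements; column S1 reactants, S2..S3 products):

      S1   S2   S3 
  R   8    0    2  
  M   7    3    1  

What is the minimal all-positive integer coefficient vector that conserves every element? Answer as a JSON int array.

R: 1·8 = 8 | 1·0+4·2 = 8
M: 1·7 = 7 | 1·3+4·1 = 7
gcd(1,1,4) = 1

Coefficients: [1, 1, 4]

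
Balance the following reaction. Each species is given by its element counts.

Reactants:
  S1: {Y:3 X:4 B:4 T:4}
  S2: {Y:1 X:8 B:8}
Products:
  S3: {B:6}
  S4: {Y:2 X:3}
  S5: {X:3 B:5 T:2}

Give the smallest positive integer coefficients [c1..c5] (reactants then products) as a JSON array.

Coefficients: [3, 3, 1, 6, 6]

Y: 3·3+3·1 = 12 | 1·0+6·2+6·0 = 12
X: 3·4+3·8 = 36 | 1·0+6·3+6·3 = 36
B: 3·4+3·8 = 36 | 1·6+6·0+6·5 = 36
T: 3·4+3·0 = 12 | 1·0+6·0+6·2 = 12
gcd(3,3,1,6,6) = 1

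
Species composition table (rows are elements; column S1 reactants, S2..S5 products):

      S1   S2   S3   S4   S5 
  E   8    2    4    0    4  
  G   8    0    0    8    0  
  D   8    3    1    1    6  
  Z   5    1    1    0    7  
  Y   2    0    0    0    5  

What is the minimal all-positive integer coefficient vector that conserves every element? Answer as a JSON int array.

E: 5·8 = 40 | 6·2+5·4+5·0+2·4 = 40
G: 5·8 = 40 | 6·0+5·0+5·8+2·0 = 40
D: 5·8 = 40 | 6·3+5·1+5·1+2·6 = 40
Z: 5·5 = 25 | 6·1+5·1+5·0+2·7 = 25
Y: 5·2 = 10 | 6·0+5·0+5·0+2·5 = 10
gcd(5,6,5,5,2) = 1

Coefficients: [5, 6, 5, 5, 2]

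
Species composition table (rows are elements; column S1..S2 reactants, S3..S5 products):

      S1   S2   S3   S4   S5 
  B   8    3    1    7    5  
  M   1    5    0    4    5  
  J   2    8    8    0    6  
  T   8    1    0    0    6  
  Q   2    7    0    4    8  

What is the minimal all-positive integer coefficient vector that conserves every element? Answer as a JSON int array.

Coefficients: [3, 6, 3, 2, 5]

B: 3·8+6·3 = 42 | 3·1+2·7+5·5 = 42
M: 3·1+6·5 = 33 | 3·0+2·4+5·5 = 33
J: 3·2+6·8 = 54 | 3·8+2·0+5·6 = 54
T: 3·8+6·1 = 30 | 3·0+2·0+5·6 = 30
Q: 3·2+6·7 = 48 | 3·0+2·4+5·8 = 48
gcd(3,6,3,2,5) = 1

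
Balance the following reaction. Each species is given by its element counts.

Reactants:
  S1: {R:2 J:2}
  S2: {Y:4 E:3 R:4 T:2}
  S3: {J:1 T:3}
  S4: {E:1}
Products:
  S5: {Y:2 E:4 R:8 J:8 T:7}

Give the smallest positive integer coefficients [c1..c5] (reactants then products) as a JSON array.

Y: 6·0+1·4+4·0+5·0 = 4 | 2·2 = 4
E: 6·0+1·3+4·0+5·1 = 8 | 2·4 = 8
R: 6·2+1·4+4·0+5·0 = 16 | 2·8 = 16
J: 6·2+1·0+4·1+5·0 = 16 | 2·8 = 16
T: 6·0+1·2+4·3+5·0 = 14 | 2·7 = 14
gcd(6,1,4,5,2) = 1

Coefficients: [6, 1, 4, 5, 2]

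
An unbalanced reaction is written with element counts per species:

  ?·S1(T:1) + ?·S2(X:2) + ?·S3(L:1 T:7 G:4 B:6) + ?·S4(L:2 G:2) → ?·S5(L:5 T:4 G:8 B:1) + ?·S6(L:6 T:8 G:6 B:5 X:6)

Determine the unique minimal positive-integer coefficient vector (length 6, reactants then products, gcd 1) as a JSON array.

Coefficients: [5, 3, 1, 5, 1, 1]

L: 5·0+3·0+1·1+5·2 = 11 | 1·5+1·6 = 11
T: 5·1+3·0+1·7+5·0 = 12 | 1·4+1·8 = 12
G: 5·0+3·0+1·4+5·2 = 14 | 1·8+1·6 = 14
B: 5·0+3·0+1·6+5·0 = 6 | 1·1+1·5 = 6
X: 5·0+3·2+1·0+5·0 = 6 | 1·0+1·6 = 6
gcd(5,3,1,5,1,1) = 1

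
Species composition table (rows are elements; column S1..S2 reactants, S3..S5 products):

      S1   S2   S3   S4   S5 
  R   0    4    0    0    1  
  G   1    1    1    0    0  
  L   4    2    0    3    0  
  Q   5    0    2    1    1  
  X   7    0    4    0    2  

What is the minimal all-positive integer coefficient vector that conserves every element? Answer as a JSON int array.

R: 4·0+1·4 = 4 | 5·0+6·0+4·1 = 4
G: 4·1+1·1 = 5 | 5·1+6·0+4·0 = 5
L: 4·4+1·2 = 18 | 5·0+6·3+4·0 = 18
Q: 4·5+1·0 = 20 | 5·2+6·1+4·1 = 20
X: 4·7+1·0 = 28 | 5·4+6·0+4·2 = 28
gcd(4,1,5,6,4) = 1

Coefficients: [4, 1, 5, 6, 4]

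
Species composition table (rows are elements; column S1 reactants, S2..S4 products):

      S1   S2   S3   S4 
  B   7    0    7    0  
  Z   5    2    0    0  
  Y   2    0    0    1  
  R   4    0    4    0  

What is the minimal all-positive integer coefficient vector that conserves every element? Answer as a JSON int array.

B: 2·7 = 14 | 5·0+2·7+4·0 = 14
Z: 2·5 = 10 | 5·2+2·0+4·0 = 10
Y: 2·2 = 4 | 5·0+2·0+4·1 = 4
R: 2·4 = 8 | 5·0+2·4+4·0 = 8
gcd(2,5,2,4) = 1

Coefficients: [2, 5, 2, 4]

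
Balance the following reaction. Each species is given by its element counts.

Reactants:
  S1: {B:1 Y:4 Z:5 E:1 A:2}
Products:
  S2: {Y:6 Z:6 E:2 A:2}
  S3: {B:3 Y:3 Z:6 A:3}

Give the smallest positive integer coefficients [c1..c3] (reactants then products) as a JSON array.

B: 6·1 = 6 | 3·0+2·3 = 6
Y: 6·4 = 24 | 3·6+2·3 = 24
Z: 6·5 = 30 | 3·6+2·6 = 30
E: 6·1 = 6 | 3·2+2·0 = 6
A: 6·2 = 12 | 3·2+2·3 = 12
gcd(6,3,2) = 1

Coefficients: [6, 3, 2]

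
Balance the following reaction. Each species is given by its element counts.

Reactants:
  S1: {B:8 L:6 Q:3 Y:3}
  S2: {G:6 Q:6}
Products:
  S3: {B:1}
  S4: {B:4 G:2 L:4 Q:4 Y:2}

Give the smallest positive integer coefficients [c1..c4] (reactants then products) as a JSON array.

Coefficients: [2, 1, 4, 3]

B: 2·8+1·0 = 16 | 4·1+3·4 = 16
G: 2·0+1·6 = 6 | 4·0+3·2 = 6
L: 2·6+1·0 = 12 | 4·0+3·4 = 12
Q: 2·3+1·6 = 12 | 4·0+3·4 = 12
Y: 2·3+1·0 = 6 | 4·0+3·2 = 6
gcd(2,1,4,3) = 1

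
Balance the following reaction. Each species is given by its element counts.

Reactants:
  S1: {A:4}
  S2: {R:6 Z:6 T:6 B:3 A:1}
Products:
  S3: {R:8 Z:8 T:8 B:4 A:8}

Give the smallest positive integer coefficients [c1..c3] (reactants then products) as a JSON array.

Coefficients: [5, 4, 3]

R: 5·0+4·6 = 24 | 3·8 = 24
Z: 5·0+4·6 = 24 | 3·8 = 24
T: 5·0+4·6 = 24 | 3·8 = 24
B: 5·0+4·3 = 12 | 3·4 = 12
A: 5·4+4·1 = 24 | 3·8 = 24
gcd(5,4,3) = 1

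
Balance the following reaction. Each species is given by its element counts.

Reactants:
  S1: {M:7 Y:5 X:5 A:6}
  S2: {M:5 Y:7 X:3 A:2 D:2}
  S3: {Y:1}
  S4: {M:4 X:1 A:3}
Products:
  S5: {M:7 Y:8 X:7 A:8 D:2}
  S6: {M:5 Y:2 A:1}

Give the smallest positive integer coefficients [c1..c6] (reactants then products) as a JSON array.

M: 1·7+2·5+3·0+3·4 = 29 | 2·7+3·5 = 29
Y: 1·5+2·7+3·1+3·0 = 22 | 2·8+3·2 = 22
X: 1·5+2·3+3·0+3·1 = 14 | 2·7+3·0 = 14
A: 1·6+2·2+3·0+3·3 = 19 | 2·8+3·1 = 19
D: 1·0+2·2+3·0+3·0 = 4 | 2·2+3·0 = 4
gcd(1,2,3,3,2,3) = 1

Coefficients: [1, 2, 3, 3, 2, 3]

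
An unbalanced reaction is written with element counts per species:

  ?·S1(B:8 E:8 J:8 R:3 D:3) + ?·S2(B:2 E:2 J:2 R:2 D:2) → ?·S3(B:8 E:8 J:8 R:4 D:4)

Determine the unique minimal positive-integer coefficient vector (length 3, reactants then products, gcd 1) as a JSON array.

B: 4·8+4·2 = 40 | 5·8 = 40
E: 4·8+4·2 = 40 | 5·8 = 40
J: 4·8+4·2 = 40 | 5·8 = 40
R: 4·3+4·2 = 20 | 5·4 = 20
D: 4·3+4·2 = 20 | 5·4 = 20
gcd(4,4,5) = 1

Coefficients: [4, 4, 5]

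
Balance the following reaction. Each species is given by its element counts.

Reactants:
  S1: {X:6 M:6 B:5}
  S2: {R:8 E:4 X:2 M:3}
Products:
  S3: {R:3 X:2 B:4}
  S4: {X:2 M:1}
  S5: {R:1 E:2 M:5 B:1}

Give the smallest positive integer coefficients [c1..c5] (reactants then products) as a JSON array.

Coefficients: [2, 1, 2, 5, 2]

R: 2·0+1·8 = 8 | 2·3+5·0+2·1 = 8
E: 2·0+1·4 = 4 | 2·0+5·0+2·2 = 4
X: 2·6+1·2 = 14 | 2·2+5·2+2·0 = 14
M: 2·6+1·3 = 15 | 2·0+5·1+2·5 = 15
B: 2·5+1·0 = 10 | 2·4+5·0+2·1 = 10
gcd(2,1,2,5,2) = 1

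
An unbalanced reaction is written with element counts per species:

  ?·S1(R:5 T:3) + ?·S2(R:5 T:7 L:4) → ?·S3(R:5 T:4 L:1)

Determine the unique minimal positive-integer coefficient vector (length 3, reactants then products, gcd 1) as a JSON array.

R: 3·5+1·5 = 20 | 4·5 = 20
T: 3·3+1·7 = 16 | 4·4 = 16
L: 3·0+1·4 = 4 | 4·1 = 4
gcd(3,1,4) = 1

Coefficients: [3, 1, 4]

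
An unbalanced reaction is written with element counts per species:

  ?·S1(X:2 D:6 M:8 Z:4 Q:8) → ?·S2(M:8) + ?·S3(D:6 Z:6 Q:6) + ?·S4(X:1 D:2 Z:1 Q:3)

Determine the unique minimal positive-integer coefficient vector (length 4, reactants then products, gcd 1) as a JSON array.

Coefficients: [3, 3, 1, 6]

X: 3·2 = 6 | 3·0+1·0+6·1 = 6
D: 3·6 = 18 | 3·0+1·6+6·2 = 18
M: 3·8 = 24 | 3·8+1·0+6·0 = 24
Z: 3·4 = 12 | 3·0+1·6+6·1 = 12
Q: 3·8 = 24 | 3·0+1·6+6·3 = 24
gcd(3,3,1,6) = 1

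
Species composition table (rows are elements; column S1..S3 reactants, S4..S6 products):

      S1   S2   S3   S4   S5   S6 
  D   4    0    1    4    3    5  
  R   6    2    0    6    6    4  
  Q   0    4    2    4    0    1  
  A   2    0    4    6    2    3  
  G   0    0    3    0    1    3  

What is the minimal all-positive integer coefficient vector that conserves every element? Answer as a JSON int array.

D: 6·4+1·0+3·1 = 27 | 2·4+3·3+2·5 = 27
R: 6·6+1·2+3·0 = 38 | 2·6+3·6+2·4 = 38
Q: 6·0+1·4+3·2 = 10 | 2·4+3·0+2·1 = 10
A: 6·2+1·0+3·4 = 24 | 2·6+3·2+2·3 = 24
G: 6·0+1·0+3·3 = 9 | 2·0+3·1+2·3 = 9
gcd(6,1,3,2,3,2) = 1

Coefficients: [6, 1, 3, 2, 3, 2]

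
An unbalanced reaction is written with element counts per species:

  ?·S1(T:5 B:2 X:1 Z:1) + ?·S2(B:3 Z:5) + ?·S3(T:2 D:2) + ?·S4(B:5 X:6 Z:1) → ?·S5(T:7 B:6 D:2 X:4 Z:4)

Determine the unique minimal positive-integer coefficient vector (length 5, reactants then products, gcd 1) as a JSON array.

Coefficients: [2, 1, 2, 1, 2]

T: 2·5+1·0+2·2+1·0 = 14 | 2·7 = 14
B: 2·2+1·3+2·0+1·5 = 12 | 2·6 = 12
D: 2·0+1·0+2·2+1·0 = 4 | 2·2 = 4
X: 2·1+1·0+2·0+1·6 = 8 | 2·4 = 8
Z: 2·1+1·5+2·0+1·1 = 8 | 2·4 = 8
gcd(2,1,2,1,2) = 1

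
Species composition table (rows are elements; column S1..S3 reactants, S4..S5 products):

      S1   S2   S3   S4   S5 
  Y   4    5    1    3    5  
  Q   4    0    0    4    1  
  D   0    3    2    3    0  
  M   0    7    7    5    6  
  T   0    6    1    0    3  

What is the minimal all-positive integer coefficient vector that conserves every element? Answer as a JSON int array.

Y: 6·4+1·5+6·1 = 35 | 5·3+4·5 = 35
Q: 6·4+1·0+6·0 = 24 | 5·4+4·1 = 24
D: 6·0+1·3+6·2 = 15 | 5·3+4·0 = 15
M: 6·0+1·7+6·7 = 49 | 5·5+4·6 = 49
T: 6·0+1·6+6·1 = 12 | 5·0+4·3 = 12
gcd(6,1,6,5,4) = 1

Coefficients: [6, 1, 6, 5, 4]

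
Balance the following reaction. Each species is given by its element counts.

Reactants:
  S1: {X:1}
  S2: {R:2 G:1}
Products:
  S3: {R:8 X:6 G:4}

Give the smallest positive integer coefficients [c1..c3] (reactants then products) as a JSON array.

R: 6·0+4·2 = 8 | 1·8 = 8
X: 6·1+4·0 = 6 | 1·6 = 6
G: 6·0+4·1 = 4 | 1·4 = 4
gcd(6,4,1) = 1

Coefficients: [6, 4, 1]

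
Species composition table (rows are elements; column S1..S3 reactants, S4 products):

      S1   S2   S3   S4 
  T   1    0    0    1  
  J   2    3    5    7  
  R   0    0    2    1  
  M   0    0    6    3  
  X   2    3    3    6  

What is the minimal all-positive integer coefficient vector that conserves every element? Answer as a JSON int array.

T: 6·1+5·0+3·0 = 6 | 6·1 = 6
J: 6·2+5·3+3·5 = 42 | 6·7 = 42
R: 6·0+5·0+3·2 = 6 | 6·1 = 6
M: 6·0+5·0+3·6 = 18 | 6·3 = 18
X: 6·2+5·3+3·3 = 36 | 6·6 = 36
gcd(6,5,3,6) = 1

Coefficients: [6, 5, 3, 6]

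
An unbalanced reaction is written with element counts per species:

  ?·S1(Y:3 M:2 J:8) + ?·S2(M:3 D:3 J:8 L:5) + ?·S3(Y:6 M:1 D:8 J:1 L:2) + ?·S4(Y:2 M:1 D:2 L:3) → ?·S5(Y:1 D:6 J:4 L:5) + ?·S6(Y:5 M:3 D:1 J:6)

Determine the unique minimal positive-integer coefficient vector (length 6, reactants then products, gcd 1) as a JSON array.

Y: 4·3+1·0+2·6+2·2 = 28 | 3·1+5·5 = 28
M: 4·2+1·3+2·1+2·1 = 15 | 3·0+5·3 = 15
D: 4·0+1·3+2·8+2·2 = 23 | 3·6+5·1 = 23
J: 4·8+1·8+2·1+2·0 = 42 | 3·4+5·6 = 42
L: 4·0+1·5+2·2+2·3 = 15 | 3·5+5·0 = 15
gcd(4,1,2,2,3,5) = 1

Coefficients: [4, 1, 2, 2, 3, 5]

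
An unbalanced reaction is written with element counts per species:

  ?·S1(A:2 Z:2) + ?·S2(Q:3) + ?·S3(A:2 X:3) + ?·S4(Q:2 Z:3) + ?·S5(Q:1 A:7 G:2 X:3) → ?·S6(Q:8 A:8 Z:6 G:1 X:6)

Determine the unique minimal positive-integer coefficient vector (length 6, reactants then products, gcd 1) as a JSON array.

Q: 3·0+6·3+6·0+6·2+2·1 = 32 | 4·8 = 32
A: 3·2+6·0+6·2+6·0+2·7 = 32 | 4·8 = 32
Z: 3·2+6·0+6·0+6·3+2·0 = 24 | 4·6 = 24
G: 3·0+6·0+6·0+6·0+2·2 = 4 | 4·1 = 4
X: 3·0+6·0+6·3+6·0+2·3 = 24 | 4·6 = 24
gcd(3,6,6,6,2,4) = 1

Coefficients: [3, 6, 6, 6, 2, 4]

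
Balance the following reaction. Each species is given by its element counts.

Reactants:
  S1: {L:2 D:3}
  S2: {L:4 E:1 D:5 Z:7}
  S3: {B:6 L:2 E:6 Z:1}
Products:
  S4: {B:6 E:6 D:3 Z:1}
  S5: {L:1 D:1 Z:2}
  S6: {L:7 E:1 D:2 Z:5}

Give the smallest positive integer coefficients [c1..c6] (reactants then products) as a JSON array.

B: 2·0+3·0+4·6 = 24 | 4·6+3·0+3·0 = 24
L: 2·2+3·4+4·2 = 24 | 4·0+3·1+3·7 = 24
E: 2·0+3·1+4·6 = 27 | 4·6+3·0+3·1 = 27
D: 2·3+3·5+4·0 = 21 | 4·3+3·1+3·2 = 21
Z: 2·0+3·7+4·1 = 25 | 4·1+3·2+3·5 = 25
gcd(2,3,4,4,3,3) = 1

Coefficients: [2, 3, 4, 4, 3, 3]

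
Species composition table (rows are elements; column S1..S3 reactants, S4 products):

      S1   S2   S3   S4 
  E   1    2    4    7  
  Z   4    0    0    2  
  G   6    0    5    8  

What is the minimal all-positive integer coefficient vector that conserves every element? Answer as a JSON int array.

Coefficients: [2, 5, 4, 4]

E: 2·1+5·2+4·4 = 28 | 4·7 = 28
Z: 2·4+5·0+4·0 = 8 | 4·2 = 8
G: 2·6+5·0+4·5 = 32 | 4·8 = 32
gcd(2,5,4,4) = 1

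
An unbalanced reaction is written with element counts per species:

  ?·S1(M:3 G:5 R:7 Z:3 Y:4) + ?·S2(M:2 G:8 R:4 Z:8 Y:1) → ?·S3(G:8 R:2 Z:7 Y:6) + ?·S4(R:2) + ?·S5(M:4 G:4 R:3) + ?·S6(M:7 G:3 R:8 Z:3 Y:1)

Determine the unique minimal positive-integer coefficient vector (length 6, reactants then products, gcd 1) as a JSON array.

Coefficients: [3, 1, 2, 5, 1, 1]

M: 3·3+1·2 = 11 | 2·0+5·0+1·4+1·7 = 11
G: 3·5+1·8 = 23 | 2·8+5·0+1·4+1·3 = 23
R: 3·7+1·4 = 25 | 2·2+5·2+1·3+1·8 = 25
Z: 3·3+1·8 = 17 | 2·7+5·0+1·0+1·3 = 17
Y: 3·4+1·1 = 13 | 2·6+5·0+1·0+1·1 = 13
gcd(3,1,2,5,1,1) = 1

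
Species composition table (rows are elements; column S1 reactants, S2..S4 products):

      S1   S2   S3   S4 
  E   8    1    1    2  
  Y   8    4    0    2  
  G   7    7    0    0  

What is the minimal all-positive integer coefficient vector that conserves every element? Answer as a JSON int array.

E: 1·8 = 8 | 1·1+3·1+2·2 = 8
Y: 1·8 = 8 | 1·4+3·0+2·2 = 8
G: 1·7 = 7 | 1·7+3·0+2·0 = 7
gcd(1,1,3,2) = 1

Coefficients: [1, 1, 3, 2]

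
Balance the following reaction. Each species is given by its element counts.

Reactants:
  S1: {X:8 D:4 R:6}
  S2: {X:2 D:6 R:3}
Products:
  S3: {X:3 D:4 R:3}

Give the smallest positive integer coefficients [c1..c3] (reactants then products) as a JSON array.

X: 1·8+2·2 = 12 | 4·3 = 12
D: 1·4+2·6 = 16 | 4·4 = 16
R: 1·6+2·3 = 12 | 4·3 = 12
gcd(1,2,4) = 1

Coefficients: [1, 2, 4]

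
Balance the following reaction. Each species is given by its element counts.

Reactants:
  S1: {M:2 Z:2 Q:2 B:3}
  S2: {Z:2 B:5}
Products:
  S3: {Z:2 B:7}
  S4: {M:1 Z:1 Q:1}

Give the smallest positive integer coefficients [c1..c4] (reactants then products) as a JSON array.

Coefficients: [2, 3, 3, 4]

M: 2·2+3·0 = 4 | 3·0+4·1 = 4
Z: 2·2+3·2 = 10 | 3·2+4·1 = 10
Q: 2·2+3·0 = 4 | 3·0+4·1 = 4
B: 2·3+3·5 = 21 | 3·7+4·0 = 21
gcd(2,3,3,4) = 1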